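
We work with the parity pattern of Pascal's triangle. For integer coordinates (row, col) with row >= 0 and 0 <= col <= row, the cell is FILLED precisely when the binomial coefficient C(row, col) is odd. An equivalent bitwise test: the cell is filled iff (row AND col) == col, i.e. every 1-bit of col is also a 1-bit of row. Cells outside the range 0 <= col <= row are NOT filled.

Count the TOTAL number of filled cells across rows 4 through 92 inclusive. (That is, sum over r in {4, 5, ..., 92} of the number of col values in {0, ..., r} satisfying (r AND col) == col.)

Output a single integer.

Answer: 1078

Derivation:
r4=100 pc1: +2 =2
r5=101 pc2: +4 =6
r6=110 pc2: +4 =10
r7=111 pc3: +8 =18
r8=1000 pc1: +2 =20
r9=1001 pc2: +4 =24
r10=1010 pc2: +4 =28
r11=1011 pc3: +8 =36
r12=1100 pc2: +4 =40
r13=1101 pc3: +8 =48
r14=1110 pc3: +8 =56
r15=1111 pc4: +16 =72
r16=10000 pc1: +2 =74
r17=10001 pc2: +4 =78
r18=10010 pc2: +4 =82
r19=10011 pc3: +8 =90
r20=10100 pc2: +4 =94
r21=10101 pc3: +8 =102
r22=10110 pc3: +8 =110
r23=10111 pc4: +16 =126
r24=11000 pc2: +4 =130
r25=11001 pc3: +8 =138
r26=11010 pc3: +8 =146
r27=11011 pc4: +16 =162
r28=11100 pc3: +8 =170
r29=11101 pc4: +16 =186
r30=11110 pc4: +16 =202
r31=11111 pc5: +32 =234
r32=100000 pc1: +2 =236
r33=100001 pc2: +4 =240
r34=100010 pc2: +4 =244
r35=100011 pc3: +8 =252
r36=100100 pc2: +4 =256
r37=100101 pc3: +8 =264
r38=100110 pc3: +8 =272
r39=100111 pc4: +16 =288
r40=101000 pc2: +4 =292
r41=101001 pc3: +8 =300
r42=101010 pc3: +8 =308
r43=101011 pc4: +16 =324
r44=101100 pc3: +8 =332
r45=101101 pc4: +16 =348
r46=101110 pc4: +16 =364
r47=101111 pc5: +32 =396
r48=110000 pc2: +4 =400
r49=110001 pc3: +8 =408
r50=110010 pc3: +8 =416
r51=110011 pc4: +16 =432
r52=110100 pc3: +8 =440
r53=110101 pc4: +16 =456
r54=110110 pc4: +16 =472
r55=110111 pc5: +32 =504
r56=111000 pc3: +8 =512
r57=111001 pc4: +16 =528
r58=111010 pc4: +16 =544
r59=111011 pc5: +32 =576
r60=111100 pc4: +16 =592
r61=111101 pc5: +32 =624
r62=111110 pc5: +32 =656
r63=111111 pc6: +64 =720
r64=1000000 pc1: +2 =722
r65=1000001 pc2: +4 =726
r66=1000010 pc2: +4 =730
r67=1000011 pc3: +8 =738
r68=1000100 pc2: +4 =742
r69=1000101 pc3: +8 =750
r70=1000110 pc3: +8 =758
r71=1000111 pc4: +16 =774
r72=1001000 pc2: +4 =778
r73=1001001 pc3: +8 =786
r74=1001010 pc3: +8 =794
r75=1001011 pc4: +16 =810
r76=1001100 pc3: +8 =818
r77=1001101 pc4: +16 =834
r78=1001110 pc4: +16 =850
r79=1001111 pc5: +32 =882
r80=1010000 pc2: +4 =886
r81=1010001 pc3: +8 =894
r82=1010010 pc3: +8 =902
r83=1010011 pc4: +16 =918
r84=1010100 pc3: +8 =926
r85=1010101 pc4: +16 =942
r86=1010110 pc4: +16 =958
r87=1010111 pc5: +32 =990
r88=1011000 pc3: +8 =998
r89=1011001 pc4: +16 =1014
r90=1011010 pc4: +16 =1030
r91=1011011 pc5: +32 =1062
r92=1011100 pc4: +16 =1078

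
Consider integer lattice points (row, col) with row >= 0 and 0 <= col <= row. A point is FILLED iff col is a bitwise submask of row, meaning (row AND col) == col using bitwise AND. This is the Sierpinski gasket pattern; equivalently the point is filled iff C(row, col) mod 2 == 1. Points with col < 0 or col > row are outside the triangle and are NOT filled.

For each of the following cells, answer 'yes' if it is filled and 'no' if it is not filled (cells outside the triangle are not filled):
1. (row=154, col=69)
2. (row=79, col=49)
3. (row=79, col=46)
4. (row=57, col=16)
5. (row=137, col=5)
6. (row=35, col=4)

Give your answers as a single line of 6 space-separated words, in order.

Answer: no no no yes no no

Derivation:
(154,69): row=0b10011010, col=0b1000101, row AND col = 0b0 = 0; 0 != 69 -> empty
(79,49): row=0b1001111, col=0b110001, row AND col = 0b1 = 1; 1 != 49 -> empty
(79,46): row=0b1001111, col=0b101110, row AND col = 0b1110 = 14; 14 != 46 -> empty
(57,16): row=0b111001, col=0b10000, row AND col = 0b10000 = 16; 16 == 16 -> filled
(137,5): row=0b10001001, col=0b101, row AND col = 0b1 = 1; 1 != 5 -> empty
(35,4): row=0b100011, col=0b100, row AND col = 0b0 = 0; 0 != 4 -> empty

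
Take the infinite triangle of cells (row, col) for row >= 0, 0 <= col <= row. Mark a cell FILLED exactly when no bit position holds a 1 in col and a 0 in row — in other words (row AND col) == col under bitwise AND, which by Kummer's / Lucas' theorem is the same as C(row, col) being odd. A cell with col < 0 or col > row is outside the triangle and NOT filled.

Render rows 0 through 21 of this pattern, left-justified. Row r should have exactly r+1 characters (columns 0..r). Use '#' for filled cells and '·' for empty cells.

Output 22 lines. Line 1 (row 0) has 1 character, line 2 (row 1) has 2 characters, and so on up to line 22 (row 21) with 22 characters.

r0=0: #
r1=1: ##
r2=10: #·#
r3=11: ####
r4=100: #···#
r5=101: ##··##
r6=110: #·#·#·#
r7=111: ########
r8=1000: #·······#
r9=1001: ##······##
r10=1010: #·#·····#·#
r11=1011: ####····####
r12=1100: #···#···#···#
r13=1101: ##··##··##··##
r14=1110: #·#·#·#·#·#·#·#
r15=1111: ################
r16=10000: #···············#
r17=10001: ##··············##
r18=10010: #·#·············#·#
r19=10011: ####············####
r20=10100: #···#···········#···#
r21=10101: ##··##··········##··##

Answer: #
##
#·#
####
#···#
##··##
#·#·#·#
########
#·······#
##······##
#·#·····#·#
####····####
#···#···#···#
##··##··##··##
#·#·#·#·#·#·#·#
################
#···············#
##··············##
#·#·············#·#
####············####
#···#···········#···#
##··##··········##··##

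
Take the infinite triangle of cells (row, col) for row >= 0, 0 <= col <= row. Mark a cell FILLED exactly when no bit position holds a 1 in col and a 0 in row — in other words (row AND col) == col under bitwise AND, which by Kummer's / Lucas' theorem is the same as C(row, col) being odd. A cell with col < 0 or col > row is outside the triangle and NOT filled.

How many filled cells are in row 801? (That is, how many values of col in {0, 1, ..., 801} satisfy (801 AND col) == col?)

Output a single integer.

801 in binary = 1100100001
popcount(801) = number of 1-bits in 1100100001 = 4
A col c satisfies (801 AND c) == c iff every set bit of c is also set in 801; each of the 4 set bits of 801 can independently be on or off in c.
count = 2^4 = 16

Answer: 16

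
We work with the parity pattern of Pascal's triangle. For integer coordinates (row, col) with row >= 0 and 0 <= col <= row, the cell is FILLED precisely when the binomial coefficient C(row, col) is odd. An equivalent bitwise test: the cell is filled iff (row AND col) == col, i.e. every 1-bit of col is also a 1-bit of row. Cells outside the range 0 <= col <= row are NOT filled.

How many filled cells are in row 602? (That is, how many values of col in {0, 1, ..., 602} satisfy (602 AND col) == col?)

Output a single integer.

602 in binary = 1001011010
popcount(602) = number of 1-bits in 1001011010 = 5
A col c satisfies (602 AND c) == c iff every set bit of c is also set in 602; each of the 5 set bits of 602 can independently be on or off in c.
count = 2^5 = 32

Answer: 32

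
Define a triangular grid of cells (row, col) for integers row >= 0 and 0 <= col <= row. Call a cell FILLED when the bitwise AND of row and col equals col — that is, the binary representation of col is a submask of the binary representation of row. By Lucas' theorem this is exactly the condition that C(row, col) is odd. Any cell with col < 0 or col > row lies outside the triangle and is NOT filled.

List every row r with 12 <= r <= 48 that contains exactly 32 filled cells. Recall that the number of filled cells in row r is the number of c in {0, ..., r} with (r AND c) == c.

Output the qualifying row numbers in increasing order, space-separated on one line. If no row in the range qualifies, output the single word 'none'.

Row r has 2^popcount(r) filled cells, so we need popcount(r) = log2(32) = 5.
Scan r = 12..48 and keep those with exactly 5 one-bits:
r=12=1100 popcount=2 -> skip
r=13=1101 popcount=3 -> skip
r=14=1110 popcount=3 -> skip
r=15=1111 popcount=4 -> skip
r=16=10000 popcount=1 -> skip
r=17=10001 popcount=2 -> skip
r=18=10010 popcount=2 -> skip
r=19=10011 popcount=3 -> skip
r=20=10100 popcount=2 -> skip
r=21=10101 popcount=3 -> skip
r=22=10110 popcount=3 -> skip
r=23=10111 popcount=4 -> skip
r=24=11000 popcount=2 -> skip
r=25=11001 popcount=3 -> skip
r=26=11010 popcount=3 -> skip
r=27=11011 popcount=4 -> skip
r=28=11100 popcount=3 -> skip
r=29=11101 popcount=4 -> skip
r=30=11110 popcount=4 -> skip
r=31=11111 popcount=5 -> KEEP
r=32=100000 popcount=1 -> skip
r=33=100001 popcount=2 -> skip
r=34=100010 popcount=2 -> skip
r=35=100011 popcount=3 -> skip
r=36=100100 popcount=2 -> skip
r=37=100101 popcount=3 -> skip
r=38=100110 popcount=3 -> skip
r=39=100111 popcount=4 -> skip
r=40=101000 popcount=2 -> skip
r=41=101001 popcount=3 -> skip
r=42=101010 popcount=3 -> skip
r=43=101011 popcount=4 -> skip
r=44=101100 popcount=3 -> skip
r=45=101101 popcount=4 -> skip
r=46=101110 popcount=4 -> skip
r=47=101111 popcount=5 -> KEEP
r=48=110000 popcount=2 -> skip
Kept rows: 31 47

Answer: 31 47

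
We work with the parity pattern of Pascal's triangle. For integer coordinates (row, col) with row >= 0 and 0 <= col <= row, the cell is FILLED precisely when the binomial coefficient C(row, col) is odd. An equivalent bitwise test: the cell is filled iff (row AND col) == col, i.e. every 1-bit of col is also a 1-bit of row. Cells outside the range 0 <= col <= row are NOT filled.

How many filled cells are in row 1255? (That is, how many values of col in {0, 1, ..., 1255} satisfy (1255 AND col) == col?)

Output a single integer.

1255 in binary = 10011100111
popcount(1255) = number of 1-bits in 10011100111 = 7
A col c satisfies (1255 AND c) == c iff every set bit of c is also set in 1255; each of the 7 set bits of 1255 can independently be on or off in c.
count = 2^7 = 128

Answer: 128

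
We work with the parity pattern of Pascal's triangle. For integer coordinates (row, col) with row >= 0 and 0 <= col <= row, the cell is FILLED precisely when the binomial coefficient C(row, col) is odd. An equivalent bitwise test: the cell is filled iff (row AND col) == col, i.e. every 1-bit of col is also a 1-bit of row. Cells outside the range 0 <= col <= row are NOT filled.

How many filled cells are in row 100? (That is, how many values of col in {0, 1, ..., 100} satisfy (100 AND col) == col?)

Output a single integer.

Answer: 8

Derivation:
100 in binary = 1100100
popcount(100) = number of 1-bits in 1100100 = 3
A col c satisfies (100 AND c) == c iff every set bit of c is also set in 100; each of the 3 set bits of 100 can independently be on or off in c.
count = 2^3 = 8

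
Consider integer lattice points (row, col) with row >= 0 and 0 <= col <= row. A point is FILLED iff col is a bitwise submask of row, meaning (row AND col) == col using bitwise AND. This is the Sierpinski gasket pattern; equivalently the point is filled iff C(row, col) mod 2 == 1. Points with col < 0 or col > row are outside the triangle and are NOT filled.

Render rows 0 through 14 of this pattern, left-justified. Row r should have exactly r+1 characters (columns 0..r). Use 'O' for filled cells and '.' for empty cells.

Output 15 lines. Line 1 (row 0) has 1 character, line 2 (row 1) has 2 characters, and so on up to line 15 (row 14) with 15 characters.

Answer: O
OO
O.O
OOOO
O...O
OO..OO
O.O.O.O
OOOOOOOO
O.......O
OO......OO
O.O.....O.O
OOOO....OOOO
O...O...O...O
OO..OO..OO..OO
O.O.O.O.O.O.O.O

Derivation:
r0=0: O
r1=1: OO
r2=10: O.O
r3=11: OOOO
r4=100: O...O
r5=101: OO..OO
r6=110: O.O.O.O
r7=111: OOOOOOOO
r8=1000: O.......O
r9=1001: OO......OO
r10=1010: O.O.....O.O
r11=1011: OOOO....OOOO
r12=1100: O...O...O...O
r13=1101: OO..OO..OO..OO
r14=1110: O.O.O.O.O.O.O.O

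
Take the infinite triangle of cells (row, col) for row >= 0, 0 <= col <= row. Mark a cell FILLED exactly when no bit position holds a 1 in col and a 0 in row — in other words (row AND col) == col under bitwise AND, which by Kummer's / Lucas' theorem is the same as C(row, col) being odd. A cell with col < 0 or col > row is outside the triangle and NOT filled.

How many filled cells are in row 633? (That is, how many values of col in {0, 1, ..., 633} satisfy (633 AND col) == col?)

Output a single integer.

Answer: 64

Derivation:
633 in binary = 1001111001
popcount(633) = number of 1-bits in 1001111001 = 6
A col c satisfies (633 AND c) == c iff every set bit of c is also set in 633; each of the 6 set bits of 633 can independently be on or off in c.
count = 2^6 = 64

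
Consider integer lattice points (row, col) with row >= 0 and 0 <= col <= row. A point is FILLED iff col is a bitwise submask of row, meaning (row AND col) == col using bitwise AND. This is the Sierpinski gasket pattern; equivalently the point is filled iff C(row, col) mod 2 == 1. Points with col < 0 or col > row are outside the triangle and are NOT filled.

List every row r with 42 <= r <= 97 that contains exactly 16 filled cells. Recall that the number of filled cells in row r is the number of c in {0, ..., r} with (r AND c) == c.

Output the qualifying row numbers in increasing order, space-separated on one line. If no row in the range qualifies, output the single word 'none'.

Row r has 2^popcount(r) filled cells, so we need popcount(r) = log2(16) = 4.
Scan r = 42..97 and keep those with exactly 4 one-bits:
r=42=101010 popcount=3 -> skip
r=43=101011 popcount=4 -> KEEP
r=44=101100 popcount=3 -> skip
r=45=101101 popcount=4 -> KEEP
r=46=101110 popcount=4 -> KEEP
r=47=101111 popcount=5 -> skip
r=48=110000 popcount=2 -> skip
r=49=110001 popcount=3 -> skip
r=50=110010 popcount=3 -> skip
r=51=110011 popcount=4 -> KEEP
r=52=110100 popcount=3 -> skip
r=53=110101 popcount=4 -> KEEP
r=54=110110 popcount=4 -> KEEP
r=55=110111 popcount=5 -> skip
r=56=111000 popcount=3 -> skip
r=57=111001 popcount=4 -> KEEP
r=58=111010 popcount=4 -> KEEP
r=59=111011 popcount=5 -> skip
r=60=111100 popcount=4 -> KEEP
r=61=111101 popcount=5 -> skip
r=62=111110 popcount=5 -> skip
r=63=111111 popcount=6 -> skip
r=64=1000000 popcount=1 -> skip
r=65=1000001 popcount=2 -> skip
r=66=1000010 popcount=2 -> skip
r=67=1000011 popcount=3 -> skip
r=68=1000100 popcount=2 -> skip
r=69=1000101 popcount=3 -> skip
r=70=1000110 popcount=3 -> skip
r=71=1000111 popcount=4 -> KEEP
r=72=1001000 popcount=2 -> skip
r=73=1001001 popcount=3 -> skip
r=74=1001010 popcount=3 -> skip
r=75=1001011 popcount=4 -> KEEP
r=76=1001100 popcount=3 -> skip
r=77=1001101 popcount=4 -> KEEP
r=78=1001110 popcount=4 -> KEEP
r=79=1001111 popcount=5 -> skip
r=80=1010000 popcount=2 -> skip
r=81=1010001 popcount=3 -> skip
r=82=1010010 popcount=3 -> skip
r=83=1010011 popcount=4 -> KEEP
r=84=1010100 popcount=3 -> skip
r=85=1010101 popcount=4 -> KEEP
r=86=1010110 popcount=4 -> KEEP
r=87=1010111 popcount=5 -> skip
r=88=1011000 popcount=3 -> skip
r=89=1011001 popcount=4 -> KEEP
r=90=1011010 popcount=4 -> KEEP
r=91=1011011 popcount=5 -> skip
r=92=1011100 popcount=4 -> KEEP
r=93=1011101 popcount=5 -> skip
r=94=1011110 popcount=5 -> skip
r=95=1011111 popcount=6 -> skip
r=96=1100000 popcount=2 -> skip
r=97=1100001 popcount=3 -> skip
Kept rows: 43 45 46 51 53 54 57 58 60 71 75 77 78 83 85 86 89 90 92

Answer: 43 45 46 51 53 54 57 58 60 71 75 77 78 83 85 86 89 90 92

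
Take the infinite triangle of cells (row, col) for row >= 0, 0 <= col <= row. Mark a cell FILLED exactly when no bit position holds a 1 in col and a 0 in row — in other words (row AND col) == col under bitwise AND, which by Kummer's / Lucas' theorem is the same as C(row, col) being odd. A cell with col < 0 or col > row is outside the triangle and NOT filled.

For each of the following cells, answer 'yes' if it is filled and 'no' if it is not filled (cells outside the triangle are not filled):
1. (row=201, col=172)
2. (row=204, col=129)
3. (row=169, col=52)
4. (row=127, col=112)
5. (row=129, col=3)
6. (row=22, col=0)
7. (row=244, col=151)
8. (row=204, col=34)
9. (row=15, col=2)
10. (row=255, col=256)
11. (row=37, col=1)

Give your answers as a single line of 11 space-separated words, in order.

Answer: no no no yes no yes no no yes no yes

Derivation:
(201,172): row=0b11001001, col=0b10101100, row AND col = 0b10001000 = 136; 136 != 172 -> empty
(204,129): row=0b11001100, col=0b10000001, row AND col = 0b10000000 = 128; 128 != 129 -> empty
(169,52): row=0b10101001, col=0b110100, row AND col = 0b100000 = 32; 32 != 52 -> empty
(127,112): row=0b1111111, col=0b1110000, row AND col = 0b1110000 = 112; 112 == 112 -> filled
(129,3): row=0b10000001, col=0b11, row AND col = 0b1 = 1; 1 != 3 -> empty
(22,0): row=0b10110, col=0b0, row AND col = 0b0 = 0; 0 == 0 -> filled
(244,151): row=0b11110100, col=0b10010111, row AND col = 0b10010100 = 148; 148 != 151 -> empty
(204,34): row=0b11001100, col=0b100010, row AND col = 0b0 = 0; 0 != 34 -> empty
(15,2): row=0b1111, col=0b10, row AND col = 0b10 = 2; 2 == 2 -> filled
(255,256): col outside [0, 255] -> not filled
(37,1): row=0b100101, col=0b1, row AND col = 0b1 = 1; 1 == 1 -> filled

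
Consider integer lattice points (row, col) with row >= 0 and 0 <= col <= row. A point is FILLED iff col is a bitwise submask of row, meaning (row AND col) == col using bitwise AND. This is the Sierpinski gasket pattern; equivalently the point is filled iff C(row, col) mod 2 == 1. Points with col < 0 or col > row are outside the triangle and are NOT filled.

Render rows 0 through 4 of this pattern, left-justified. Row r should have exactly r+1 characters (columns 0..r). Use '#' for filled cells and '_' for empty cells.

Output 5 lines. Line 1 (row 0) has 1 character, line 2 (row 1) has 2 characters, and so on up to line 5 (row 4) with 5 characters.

r0=0: #
r1=1: ##
r2=10: #_#
r3=11: ####
r4=100: #___#

Answer: #
##
#_#
####
#___#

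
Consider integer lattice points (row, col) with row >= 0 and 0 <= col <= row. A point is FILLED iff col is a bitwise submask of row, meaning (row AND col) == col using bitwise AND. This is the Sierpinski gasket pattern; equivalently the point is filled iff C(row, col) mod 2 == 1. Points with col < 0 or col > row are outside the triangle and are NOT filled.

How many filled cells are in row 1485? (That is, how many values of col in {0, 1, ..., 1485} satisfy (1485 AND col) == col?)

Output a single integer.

1485 in binary = 10111001101
popcount(1485) = number of 1-bits in 10111001101 = 7
A col c satisfies (1485 AND c) == c iff every set bit of c is also set in 1485; each of the 7 set bits of 1485 can independently be on or off in c.
count = 2^7 = 128

Answer: 128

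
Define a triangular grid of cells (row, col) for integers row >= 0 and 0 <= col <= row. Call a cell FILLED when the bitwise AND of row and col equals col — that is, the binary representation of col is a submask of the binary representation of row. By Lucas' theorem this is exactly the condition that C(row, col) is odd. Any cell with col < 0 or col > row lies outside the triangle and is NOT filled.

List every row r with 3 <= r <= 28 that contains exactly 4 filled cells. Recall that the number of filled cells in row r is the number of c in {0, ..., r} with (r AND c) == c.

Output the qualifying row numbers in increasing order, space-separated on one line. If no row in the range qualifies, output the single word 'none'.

Answer: 3 5 6 9 10 12 17 18 20 24

Derivation:
Row r has 2^popcount(r) filled cells, so we need popcount(r) = log2(4) = 2.
Scan r = 3..28 and keep those with exactly 2 one-bits:
r=3=11 popcount=2 -> KEEP
r=4=100 popcount=1 -> skip
r=5=101 popcount=2 -> KEEP
r=6=110 popcount=2 -> KEEP
r=7=111 popcount=3 -> skip
r=8=1000 popcount=1 -> skip
r=9=1001 popcount=2 -> KEEP
r=10=1010 popcount=2 -> KEEP
r=11=1011 popcount=3 -> skip
r=12=1100 popcount=2 -> KEEP
r=13=1101 popcount=3 -> skip
r=14=1110 popcount=3 -> skip
r=15=1111 popcount=4 -> skip
r=16=10000 popcount=1 -> skip
r=17=10001 popcount=2 -> KEEP
r=18=10010 popcount=2 -> KEEP
r=19=10011 popcount=3 -> skip
r=20=10100 popcount=2 -> KEEP
r=21=10101 popcount=3 -> skip
r=22=10110 popcount=3 -> skip
r=23=10111 popcount=4 -> skip
r=24=11000 popcount=2 -> KEEP
r=25=11001 popcount=3 -> skip
r=26=11010 popcount=3 -> skip
r=27=11011 popcount=4 -> skip
r=28=11100 popcount=3 -> skip
Kept rows: 3 5 6 9 10 12 17 18 20 24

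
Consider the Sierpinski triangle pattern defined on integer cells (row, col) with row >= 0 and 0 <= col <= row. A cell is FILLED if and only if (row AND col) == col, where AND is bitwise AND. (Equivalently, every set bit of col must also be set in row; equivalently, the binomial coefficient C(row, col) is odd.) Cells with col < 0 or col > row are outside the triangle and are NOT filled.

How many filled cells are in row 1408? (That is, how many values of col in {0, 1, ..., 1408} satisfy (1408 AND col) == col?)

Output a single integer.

Answer: 8

Derivation:
1408 in binary = 10110000000
popcount(1408) = number of 1-bits in 10110000000 = 3
A col c satisfies (1408 AND c) == c iff every set bit of c is also set in 1408; each of the 3 set bits of 1408 can independently be on or off in c.
count = 2^3 = 8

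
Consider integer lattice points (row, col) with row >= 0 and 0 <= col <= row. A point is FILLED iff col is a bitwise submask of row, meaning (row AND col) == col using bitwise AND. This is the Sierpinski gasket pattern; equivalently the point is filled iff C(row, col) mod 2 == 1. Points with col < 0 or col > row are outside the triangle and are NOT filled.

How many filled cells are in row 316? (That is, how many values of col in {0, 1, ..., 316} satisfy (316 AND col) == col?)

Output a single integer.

Answer: 32

Derivation:
316 in binary = 100111100
popcount(316) = number of 1-bits in 100111100 = 5
A col c satisfies (316 AND c) == c iff every set bit of c is also set in 316; each of the 5 set bits of 316 can independently be on or off in c.
count = 2^5 = 32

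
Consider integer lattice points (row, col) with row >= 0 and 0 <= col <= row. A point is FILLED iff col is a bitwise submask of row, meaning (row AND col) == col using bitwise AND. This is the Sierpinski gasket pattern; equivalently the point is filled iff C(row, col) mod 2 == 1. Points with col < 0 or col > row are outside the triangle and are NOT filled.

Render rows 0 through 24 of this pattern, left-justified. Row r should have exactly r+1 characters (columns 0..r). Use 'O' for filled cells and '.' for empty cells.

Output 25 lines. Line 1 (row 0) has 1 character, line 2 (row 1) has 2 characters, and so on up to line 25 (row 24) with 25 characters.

Answer: O
OO
O.O
OOOO
O...O
OO..OO
O.O.O.O
OOOOOOOO
O.......O
OO......OO
O.O.....O.O
OOOO....OOOO
O...O...O...O
OO..OO..OO..OO
O.O.O.O.O.O.O.O
OOOOOOOOOOOOOOOO
O...............O
OO..............OO
O.O.............O.O
OOOO............OOOO
O...O...........O...O
OO..OO..........OO..OO
O.O.O.O.........O.O.O.O
OOOOOOOO........OOOOOOOO
O.......O.......O.......O

Derivation:
r0=0: O
r1=1: OO
r2=10: O.O
r3=11: OOOO
r4=100: O...O
r5=101: OO..OO
r6=110: O.O.O.O
r7=111: OOOOOOOO
r8=1000: O.......O
r9=1001: OO......OO
r10=1010: O.O.....O.O
r11=1011: OOOO....OOOO
r12=1100: O...O...O...O
r13=1101: OO..OO..OO..OO
r14=1110: O.O.O.O.O.O.O.O
r15=1111: OOOOOOOOOOOOOOOO
r16=10000: O...............O
r17=10001: OO..............OO
r18=10010: O.O.............O.O
r19=10011: OOOO............OOOO
r20=10100: O...O...........O...O
r21=10101: OO..OO..........OO..OO
r22=10110: O.O.O.O.........O.O.O.O
r23=10111: OOOOOOOO........OOOOOOOO
r24=11000: O.......O.......O.......O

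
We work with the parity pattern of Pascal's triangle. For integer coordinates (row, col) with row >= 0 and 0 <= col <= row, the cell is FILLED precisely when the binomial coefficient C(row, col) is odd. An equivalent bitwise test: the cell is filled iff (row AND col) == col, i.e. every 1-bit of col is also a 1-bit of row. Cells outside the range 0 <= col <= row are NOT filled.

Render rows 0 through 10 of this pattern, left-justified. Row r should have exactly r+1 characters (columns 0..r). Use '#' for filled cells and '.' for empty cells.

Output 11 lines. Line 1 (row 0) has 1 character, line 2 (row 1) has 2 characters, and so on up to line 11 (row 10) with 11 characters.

r0=0: #
r1=1: ##
r2=10: #.#
r3=11: ####
r4=100: #...#
r5=101: ##..##
r6=110: #.#.#.#
r7=111: ########
r8=1000: #.......#
r9=1001: ##......##
r10=1010: #.#.....#.#

Answer: #
##
#.#
####
#...#
##..##
#.#.#.#
########
#.......#
##......##
#.#.....#.#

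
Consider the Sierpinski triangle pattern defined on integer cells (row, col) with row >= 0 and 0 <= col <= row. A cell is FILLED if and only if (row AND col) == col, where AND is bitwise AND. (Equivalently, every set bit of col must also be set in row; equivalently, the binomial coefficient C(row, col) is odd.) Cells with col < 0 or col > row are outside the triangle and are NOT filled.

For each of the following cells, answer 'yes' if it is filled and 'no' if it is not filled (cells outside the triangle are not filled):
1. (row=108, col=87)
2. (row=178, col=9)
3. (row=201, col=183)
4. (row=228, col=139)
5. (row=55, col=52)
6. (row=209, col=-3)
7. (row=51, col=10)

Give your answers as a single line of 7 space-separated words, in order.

(108,87): row=0b1101100, col=0b1010111, row AND col = 0b1000100 = 68; 68 != 87 -> empty
(178,9): row=0b10110010, col=0b1001, row AND col = 0b0 = 0; 0 != 9 -> empty
(201,183): row=0b11001001, col=0b10110111, row AND col = 0b10000001 = 129; 129 != 183 -> empty
(228,139): row=0b11100100, col=0b10001011, row AND col = 0b10000000 = 128; 128 != 139 -> empty
(55,52): row=0b110111, col=0b110100, row AND col = 0b110100 = 52; 52 == 52 -> filled
(209,-3): col outside [0, 209] -> not filled
(51,10): row=0b110011, col=0b1010, row AND col = 0b10 = 2; 2 != 10 -> empty

Answer: no no no no yes no no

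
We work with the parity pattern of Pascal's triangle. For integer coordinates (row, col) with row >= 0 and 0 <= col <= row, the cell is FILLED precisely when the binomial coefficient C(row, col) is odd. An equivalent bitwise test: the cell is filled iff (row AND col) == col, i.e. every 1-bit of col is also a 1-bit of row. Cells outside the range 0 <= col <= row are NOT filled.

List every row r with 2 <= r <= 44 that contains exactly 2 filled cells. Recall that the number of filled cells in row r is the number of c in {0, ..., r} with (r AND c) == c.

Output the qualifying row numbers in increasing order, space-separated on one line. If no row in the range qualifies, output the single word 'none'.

Answer: 2 4 8 16 32

Derivation:
Row r has 2^popcount(r) filled cells, so we need popcount(r) = log2(2) = 1.
Scan r = 2..44 and keep those with exactly 1 one-bits:
r=2=10 popcount=1 -> KEEP
r=3=11 popcount=2 -> skip
r=4=100 popcount=1 -> KEEP
r=5=101 popcount=2 -> skip
r=6=110 popcount=2 -> skip
r=7=111 popcount=3 -> skip
r=8=1000 popcount=1 -> KEEP
r=9=1001 popcount=2 -> skip
r=10=1010 popcount=2 -> skip
r=11=1011 popcount=3 -> skip
r=12=1100 popcount=2 -> skip
r=13=1101 popcount=3 -> skip
r=14=1110 popcount=3 -> skip
r=15=1111 popcount=4 -> skip
r=16=10000 popcount=1 -> KEEP
r=17=10001 popcount=2 -> skip
r=18=10010 popcount=2 -> skip
r=19=10011 popcount=3 -> skip
r=20=10100 popcount=2 -> skip
r=21=10101 popcount=3 -> skip
r=22=10110 popcount=3 -> skip
r=23=10111 popcount=4 -> skip
r=24=11000 popcount=2 -> skip
r=25=11001 popcount=3 -> skip
r=26=11010 popcount=3 -> skip
r=27=11011 popcount=4 -> skip
r=28=11100 popcount=3 -> skip
r=29=11101 popcount=4 -> skip
r=30=11110 popcount=4 -> skip
r=31=11111 popcount=5 -> skip
r=32=100000 popcount=1 -> KEEP
r=33=100001 popcount=2 -> skip
r=34=100010 popcount=2 -> skip
r=35=100011 popcount=3 -> skip
r=36=100100 popcount=2 -> skip
r=37=100101 popcount=3 -> skip
r=38=100110 popcount=3 -> skip
r=39=100111 popcount=4 -> skip
r=40=101000 popcount=2 -> skip
r=41=101001 popcount=3 -> skip
r=42=101010 popcount=3 -> skip
r=43=101011 popcount=4 -> skip
r=44=101100 popcount=3 -> skip
Kept rows: 2 4 8 16 32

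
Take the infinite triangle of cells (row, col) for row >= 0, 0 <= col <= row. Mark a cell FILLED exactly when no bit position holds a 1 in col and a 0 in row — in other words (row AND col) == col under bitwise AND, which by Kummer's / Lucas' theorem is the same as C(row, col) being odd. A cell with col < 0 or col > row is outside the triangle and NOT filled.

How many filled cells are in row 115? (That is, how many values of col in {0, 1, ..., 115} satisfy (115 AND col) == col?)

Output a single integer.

115 in binary = 1110011
popcount(115) = number of 1-bits in 1110011 = 5
A col c satisfies (115 AND c) == c iff every set bit of c is also set in 115; each of the 5 set bits of 115 can independently be on or off in c.
count = 2^5 = 32

Answer: 32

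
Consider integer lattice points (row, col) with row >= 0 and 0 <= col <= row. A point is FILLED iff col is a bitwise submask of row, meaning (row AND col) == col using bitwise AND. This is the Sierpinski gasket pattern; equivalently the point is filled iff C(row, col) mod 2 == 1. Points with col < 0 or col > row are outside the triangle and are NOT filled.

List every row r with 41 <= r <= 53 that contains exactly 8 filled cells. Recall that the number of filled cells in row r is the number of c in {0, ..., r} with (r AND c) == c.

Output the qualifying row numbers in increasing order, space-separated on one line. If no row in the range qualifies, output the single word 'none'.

Row r has 2^popcount(r) filled cells, so we need popcount(r) = log2(8) = 3.
Scan r = 41..53 and keep those with exactly 3 one-bits:
r=41=101001 popcount=3 -> KEEP
r=42=101010 popcount=3 -> KEEP
r=43=101011 popcount=4 -> skip
r=44=101100 popcount=3 -> KEEP
r=45=101101 popcount=4 -> skip
r=46=101110 popcount=4 -> skip
r=47=101111 popcount=5 -> skip
r=48=110000 popcount=2 -> skip
r=49=110001 popcount=3 -> KEEP
r=50=110010 popcount=3 -> KEEP
r=51=110011 popcount=4 -> skip
r=52=110100 popcount=3 -> KEEP
r=53=110101 popcount=4 -> skip
Kept rows: 41 42 44 49 50 52

Answer: 41 42 44 49 50 52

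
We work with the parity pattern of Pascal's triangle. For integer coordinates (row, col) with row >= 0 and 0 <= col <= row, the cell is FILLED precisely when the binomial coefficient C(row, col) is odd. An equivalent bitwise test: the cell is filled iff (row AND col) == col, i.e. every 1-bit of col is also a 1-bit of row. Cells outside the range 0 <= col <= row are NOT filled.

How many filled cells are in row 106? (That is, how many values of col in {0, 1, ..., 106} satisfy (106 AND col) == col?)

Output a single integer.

Answer: 16

Derivation:
106 in binary = 1101010
popcount(106) = number of 1-bits in 1101010 = 4
A col c satisfies (106 AND c) == c iff every set bit of c is also set in 106; each of the 4 set bits of 106 can independently be on or off in c.
count = 2^4 = 16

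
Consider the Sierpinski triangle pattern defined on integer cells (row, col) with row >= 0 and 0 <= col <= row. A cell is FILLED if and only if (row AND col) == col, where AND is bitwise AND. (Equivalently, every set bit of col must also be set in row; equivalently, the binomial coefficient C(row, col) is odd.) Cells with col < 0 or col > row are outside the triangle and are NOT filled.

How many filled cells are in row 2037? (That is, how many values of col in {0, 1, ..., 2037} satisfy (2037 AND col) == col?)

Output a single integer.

2037 in binary = 11111110101
popcount(2037) = number of 1-bits in 11111110101 = 9
A col c satisfies (2037 AND c) == c iff every set bit of c is also set in 2037; each of the 9 set bits of 2037 can independently be on or off in c.
count = 2^9 = 512

Answer: 512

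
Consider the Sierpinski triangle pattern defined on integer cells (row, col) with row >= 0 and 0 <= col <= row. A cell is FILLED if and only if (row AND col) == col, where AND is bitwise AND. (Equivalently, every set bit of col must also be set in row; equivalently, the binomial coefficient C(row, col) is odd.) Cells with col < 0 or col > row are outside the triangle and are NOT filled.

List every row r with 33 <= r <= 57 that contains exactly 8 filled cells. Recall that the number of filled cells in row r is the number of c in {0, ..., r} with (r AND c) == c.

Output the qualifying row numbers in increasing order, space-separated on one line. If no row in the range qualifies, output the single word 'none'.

Answer: 35 37 38 41 42 44 49 50 52 56

Derivation:
Row r has 2^popcount(r) filled cells, so we need popcount(r) = log2(8) = 3.
Scan r = 33..57 and keep those with exactly 3 one-bits:
r=33=100001 popcount=2 -> skip
r=34=100010 popcount=2 -> skip
r=35=100011 popcount=3 -> KEEP
r=36=100100 popcount=2 -> skip
r=37=100101 popcount=3 -> KEEP
r=38=100110 popcount=3 -> KEEP
r=39=100111 popcount=4 -> skip
r=40=101000 popcount=2 -> skip
r=41=101001 popcount=3 -> KEEP
r=42=101010 popcount=3 -> KEEP
r=43=101011 popcount=4 -> skip
r=44=101100 popcount=3 -> KEEP
r=45=101101 popcount=4 -> skip
r=46=101110 popcount=4 -> skip
r=47=101111 popcount=5 -> skip
r=48=110000 popcount=2 -> skip
r=49=110001 popcount=3 -> KEEP
r=50=110010 popcount=3 -> KEEP
r=51=110011 popcount=4 -> skip
r=52=110100 popcount=3 -> KEEP
r=53=110101 popcount=4 -> skip
r=54=110110 popcount=4 -> skip
r=55=110111 popcount=5 -> skip
r=56=111000 popcount=3 -> KEEP
r=57=111001 popcount=4 -> skip
Kept rows: 35 37 38 41 42 44 49 50 52 56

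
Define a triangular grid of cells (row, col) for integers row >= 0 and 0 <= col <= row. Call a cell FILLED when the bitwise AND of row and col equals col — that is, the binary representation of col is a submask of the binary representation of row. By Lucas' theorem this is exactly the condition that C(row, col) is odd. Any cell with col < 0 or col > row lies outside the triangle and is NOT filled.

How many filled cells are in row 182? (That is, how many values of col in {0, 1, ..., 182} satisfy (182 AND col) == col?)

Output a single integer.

Answer: 32

Derivation:
182 in binary = 10110110
popcount(182) = number of 1-bits in 10110110 = 5
A col c satisfies (182 AND c) == c iff every set bit of c is also set in 182; each of the 5 set bits of 182 can independently be on or off in c.
count = 2^5 = 32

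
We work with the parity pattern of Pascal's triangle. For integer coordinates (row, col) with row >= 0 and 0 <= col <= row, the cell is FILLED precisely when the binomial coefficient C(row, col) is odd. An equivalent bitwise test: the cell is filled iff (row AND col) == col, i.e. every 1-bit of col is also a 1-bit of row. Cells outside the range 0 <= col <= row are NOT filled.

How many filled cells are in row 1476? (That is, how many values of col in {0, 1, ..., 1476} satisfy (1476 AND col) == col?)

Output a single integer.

1476 in binary = 10111000100
popcount(1476) = number of 1-bits in 10111000100 = 5
A col c satisfies (1476 AND c) == c iff every set bit of c is also set in 1476; each of the 5 set bits of 1476 can independently be on or off in c.
count = 2^5 = 32

Answer: 32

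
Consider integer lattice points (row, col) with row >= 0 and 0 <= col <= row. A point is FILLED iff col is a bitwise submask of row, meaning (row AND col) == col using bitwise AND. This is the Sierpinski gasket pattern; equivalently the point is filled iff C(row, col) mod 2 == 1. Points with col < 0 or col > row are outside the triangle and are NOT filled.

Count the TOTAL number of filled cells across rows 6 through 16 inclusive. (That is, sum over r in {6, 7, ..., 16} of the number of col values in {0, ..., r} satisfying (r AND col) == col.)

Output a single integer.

Answer: 68

Derivation:
r6=110 pc2: +4 =4
r7=111 pc3: +8 =12
r8=1000 pc1: +2 =14
r9=1001 pc2: +4 =18
r10=1010 pc2: +4 =22
r11=1011 pc3: +8 =30
r12=1100 pc2: +4 =34
r13=1101 pc3: +8 =42
r14=1110 pc3: +8 =50
r15=1111 pc4: +16 =66
r16=10000 pc1: +2 =68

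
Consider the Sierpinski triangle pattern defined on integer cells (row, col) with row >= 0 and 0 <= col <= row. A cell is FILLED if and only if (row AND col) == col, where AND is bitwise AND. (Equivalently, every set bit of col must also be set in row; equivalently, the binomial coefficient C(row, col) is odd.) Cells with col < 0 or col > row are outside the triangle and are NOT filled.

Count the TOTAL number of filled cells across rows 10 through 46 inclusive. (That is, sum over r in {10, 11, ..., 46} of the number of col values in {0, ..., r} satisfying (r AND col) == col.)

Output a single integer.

r10=1010 pc2: +4 =4
r11=1011 pc3: +8 =12
r12=1100 pc2: +4 =16
r13=1101 pc3: +8 =24
r14=1110 pc3: +8 =32
r15=1111 pc4: +16 =48
r16=10000 pc1: +2 =50
r17=10001 pc2: +4 =54
r18=10010 pc2: +4 =58
r19=10011 pc3: +8 =66
r20=10100 pc2: +4 =70
r21=10101 pc3: +8 =78
r22=10110 pc3: +8 =86
r23=10111 pc4: +16 =102
r24=11000 pc2: +4 =106
r25=11001 pc3: +8 =114
r26=11010 pc3: +8 =122
r27=11011 pc4: +16 =138
r28=11100 pc3: +8 =146
r29=11101 pc4: +16 =162
r30=11110 pc4: +16 =178
r31=11111 pc5: +32 =210
r32=100000 pc1: +2 =212
r33=100001 pc2: +4 =216
r34=100010 pc2: +4 =220
r35=100011 pc3: +8 =228
r36=100100 pc2: +4 =232
r37=100101 pc3: +8 =240
r38=100110 pc3: +8 =248
r39=100111 pc4: +16 =264
r40=101000 pc2: +4 =268
r41=101001 pc3: +8 =276
r42=101010 pc3: +8 =284
r43=101011 pc4: +16 =300
r44=101100 pc3: +8 =308
r45=101101 pc4: +16 =324
r46=101110 pc4: +16 =340

Answer: 340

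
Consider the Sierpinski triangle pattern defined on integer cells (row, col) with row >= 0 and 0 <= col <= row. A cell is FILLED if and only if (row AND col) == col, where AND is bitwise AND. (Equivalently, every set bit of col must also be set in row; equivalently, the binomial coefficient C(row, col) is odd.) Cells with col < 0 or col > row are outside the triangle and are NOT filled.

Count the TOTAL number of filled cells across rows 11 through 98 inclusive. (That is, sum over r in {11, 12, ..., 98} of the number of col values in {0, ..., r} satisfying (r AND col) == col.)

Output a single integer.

r11=1011 pc3: +8 =8
r12=1100 pc2: +4 =12
r13=1101 pc3: +8 =20
r14=1110 pc3: +8 =28
r15=1111 pc4: +16 =44
r16=10000 pc1: +2 =46
r17=10001 pc2: +4 =50
r18=10010 pc2: +4 =54
r19=10011 pc3: +8 =62
r20=10100 pc2: +4 =66
r21=10101 pc3: +8 =74
r22=10110 pc3: +8 =82
r23=10111 pc4: +16 =98
r24=11000 pc2: +4 =102
r25=11001 pc3: +8 =110
r26=11010 pc3: +8 =118
r27=11011 pc4: +16 =134
r28=11100 pc3: +8 =142
r29=11101 pc4: +16 =158
r30=11110 pc4: +16 =174
r31=11111 pc5: +32 =206
r32=100000 pc1: +2 =208
r33=100001 pc2: +4 =212
r34=100010 pc2: +4 =216
r35=100011 pc3: +8 =224
r36=100100 pc2: +4 =228
r37=100101 pc3: +8 =236
r38=100110 pc3: +8 =244
r39=100111 pc4: +16 =260
r40=101000 pc2: +4 =264
r41=101001 pc3: +8 =272
r42=101010 pc3: +8 =280
r43=101011 pc4: +16 =296
r44=101100 pc3: +8 =304
r45=101101 pc4: +16 =320
r46=101110 pc4: +16 =336
r47=101111 pc5: +32 =368
r48=110000 pc2: +4 =372
r49=110001 pc3: +8 =380
r50=110010 pc3: +8 =388
r51=110011 pc4: +16 =404
r52=110100 pc3: +8 =412
r53=110101 pc4: +16 =428
r54=110110 pc4: +16 =444
r55=110111 pc5: +32 =476
r56=111000 pc3: +8 =484
r57=111001 pc4: +16 =500
r58=111010 pc4: +16 =516
r59=111011 pc5: +32 =548
r60=111100 pc4: +16 =564
r61=111101 pc5: +32 =596
r62=111110 pc5: +32 =628
r63=111111 pc6: +64 =692
r64=1000000 pc1: +2 =694
r65=1000001 pc2: +4 =698
r66=1000010 pc2: +4 =702
r67=1000011 pc3: +8 =710
r68=1000100 pc2: +4 =714
r69=1000101 pc3: +8 =722
r70=1000110 pc3: +8 =730
r71=1000111 pc4: +16 =746
r72=1001000 pc2: +4 =750
r73=1001001 pc3: +8 =758
r74=1001010 pc3: +8 =766
r75=1001011 pc4: +16 =782
r76=1001100 pc3: +8 =790
r77=1001101 pc4: +16 =806
r78=1001110 pc4: +16 =822
r79=1001111 pc5: +32 =854
r80=1010000 pc2: +4 =858
r81=1010001 pc3: +8 =866
r82=1010010 pc3: +8 =874
r83=1010011 pc4: +16 =890
r84=1010100 pc3: +8 =898
r85=1010101 pc4: +16 =914
r86=1010110 pc4: +16 =930
r87=1010111 pc5: +32 =962
r88=1011000 pc3: +8 =970
r89=1011001 pc4: +16 =986
r90=1011010 pc4: +16 =1002
r91=1011011 pc5: +32 =1034
r92=1011100 pc4: +16 =1050
r93=1011101 pc5: +32 =1082
r94=1011110 pc5: +32 =1114
r95=1011111 pc6: +64 =1178
r96=1100000 pc2: +4 =1182
r97=1100001 pc3: +8 =1190
r98=1100010 pc3: +8 =1198

Answer: 1198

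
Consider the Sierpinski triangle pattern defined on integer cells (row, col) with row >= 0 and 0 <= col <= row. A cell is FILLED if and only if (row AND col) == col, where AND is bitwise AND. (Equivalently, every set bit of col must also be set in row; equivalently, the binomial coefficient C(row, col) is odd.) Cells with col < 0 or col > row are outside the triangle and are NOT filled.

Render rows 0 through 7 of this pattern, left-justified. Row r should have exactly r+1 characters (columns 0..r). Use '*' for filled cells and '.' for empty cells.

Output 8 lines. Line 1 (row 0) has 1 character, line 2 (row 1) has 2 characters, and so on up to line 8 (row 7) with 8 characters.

r0=0: *
r1=1: **
r2=10: *.*
r3=11: ****
r4=100: *...*
r5=101: **..**
r6=110: *.*.*.*
r7=111: ********

Answer: *
**
*.*
****
*...*
**..**
*.*.*.*
********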